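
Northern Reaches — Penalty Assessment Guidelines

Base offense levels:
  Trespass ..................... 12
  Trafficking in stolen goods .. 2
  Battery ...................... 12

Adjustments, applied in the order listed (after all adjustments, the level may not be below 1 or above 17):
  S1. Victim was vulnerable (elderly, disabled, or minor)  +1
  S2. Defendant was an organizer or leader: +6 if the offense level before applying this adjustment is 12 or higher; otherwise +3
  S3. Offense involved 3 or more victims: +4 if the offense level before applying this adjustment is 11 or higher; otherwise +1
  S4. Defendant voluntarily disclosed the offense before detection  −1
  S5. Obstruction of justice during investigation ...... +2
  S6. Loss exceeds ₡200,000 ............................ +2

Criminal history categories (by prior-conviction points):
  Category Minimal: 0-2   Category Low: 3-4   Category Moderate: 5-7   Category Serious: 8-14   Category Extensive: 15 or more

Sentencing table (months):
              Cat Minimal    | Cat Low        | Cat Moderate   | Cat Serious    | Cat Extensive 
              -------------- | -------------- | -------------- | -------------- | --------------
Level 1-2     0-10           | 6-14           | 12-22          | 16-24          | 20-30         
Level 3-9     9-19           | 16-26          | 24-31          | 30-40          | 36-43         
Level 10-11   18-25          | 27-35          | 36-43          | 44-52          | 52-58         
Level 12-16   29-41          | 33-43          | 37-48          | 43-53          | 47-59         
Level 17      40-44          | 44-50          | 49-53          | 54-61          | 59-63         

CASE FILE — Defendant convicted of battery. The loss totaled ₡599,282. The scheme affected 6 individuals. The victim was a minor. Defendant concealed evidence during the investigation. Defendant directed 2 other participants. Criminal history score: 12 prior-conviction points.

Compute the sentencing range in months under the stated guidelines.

Base offense level for battery: 12.
S1 applies: 12 + 1 = 13.
S2 applies (level before this adjustment is 13 ≥ 12, so +6): 13 + 6 = 19.
S3 applies (level before this adjustment is 19 ≥ 11, so +4): 19 + 4 = 23.
S4 does not apply.
S5 applies: 23 + 2 = 25.
S6 applies: 25 + 2 = 27.
Level 27 exceeds the maximum of 17; capped at 17.
Final offense level: 17.
Criminal history: 12 prior points → Category Serious (8-14).
Level 17 falls in the 17 band.
Grid: Level 17 × Category Serious = 54-61 months.

54-61 months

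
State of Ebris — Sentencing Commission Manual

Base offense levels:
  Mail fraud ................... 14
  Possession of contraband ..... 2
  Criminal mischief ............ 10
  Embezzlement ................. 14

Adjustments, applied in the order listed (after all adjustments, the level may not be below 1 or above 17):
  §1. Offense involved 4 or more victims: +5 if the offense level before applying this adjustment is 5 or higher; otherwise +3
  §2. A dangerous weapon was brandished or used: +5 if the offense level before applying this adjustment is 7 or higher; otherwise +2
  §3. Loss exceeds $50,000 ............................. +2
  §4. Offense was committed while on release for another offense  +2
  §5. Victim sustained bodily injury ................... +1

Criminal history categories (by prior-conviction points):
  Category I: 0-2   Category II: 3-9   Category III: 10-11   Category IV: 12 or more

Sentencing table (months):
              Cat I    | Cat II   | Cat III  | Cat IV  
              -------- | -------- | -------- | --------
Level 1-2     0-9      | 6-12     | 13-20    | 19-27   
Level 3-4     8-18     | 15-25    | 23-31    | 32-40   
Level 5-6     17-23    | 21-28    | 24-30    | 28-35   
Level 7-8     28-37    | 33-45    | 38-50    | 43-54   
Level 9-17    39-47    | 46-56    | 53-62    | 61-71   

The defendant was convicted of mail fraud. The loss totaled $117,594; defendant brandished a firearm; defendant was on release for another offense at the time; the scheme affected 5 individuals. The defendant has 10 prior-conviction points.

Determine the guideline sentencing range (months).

53-62 months

Base offense level for mail fraud: 14.
§1 applies (level before this adjustment is 14 ≥ 5, so +5): 14 + 5 = 19.
§2 applies (level before this adjustment is 19 ≥ 7, so +5): 19 + 5 = 24.
§3 applies: 24 + 2 = 26.
§4 applies: 26 + 2 = 28.
Level 28 exceeds the maximum of 17; capped at 17.
Final offense level: 17.
Criminal history: 10 prior points → Category III (10-11).
Level 17 falls in the 9-17 band.
Grid: Level 9-17 × Category III = 53-62 months.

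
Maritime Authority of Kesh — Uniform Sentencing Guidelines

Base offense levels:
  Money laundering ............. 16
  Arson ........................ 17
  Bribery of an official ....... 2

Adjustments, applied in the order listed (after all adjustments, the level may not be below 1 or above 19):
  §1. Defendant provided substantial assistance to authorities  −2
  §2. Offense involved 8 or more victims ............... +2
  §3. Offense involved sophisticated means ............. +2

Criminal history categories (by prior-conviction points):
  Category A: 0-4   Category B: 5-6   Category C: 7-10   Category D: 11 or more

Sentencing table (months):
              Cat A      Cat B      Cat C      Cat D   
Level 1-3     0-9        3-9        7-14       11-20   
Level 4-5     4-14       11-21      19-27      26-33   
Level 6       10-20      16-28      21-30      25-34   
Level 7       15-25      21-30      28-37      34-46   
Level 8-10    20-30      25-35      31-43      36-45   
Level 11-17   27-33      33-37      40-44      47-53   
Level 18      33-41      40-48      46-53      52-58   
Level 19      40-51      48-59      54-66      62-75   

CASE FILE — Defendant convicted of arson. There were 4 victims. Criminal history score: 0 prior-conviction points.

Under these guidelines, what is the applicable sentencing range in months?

27-33 months

Base offense level for arson: 17.
Final offense level: 17.
Criminal history: 0 prior points → Category A (0-4).
Level 17 falls in the 11-17 band.
Grid: Level 11-17 × Category A = 27-33 months.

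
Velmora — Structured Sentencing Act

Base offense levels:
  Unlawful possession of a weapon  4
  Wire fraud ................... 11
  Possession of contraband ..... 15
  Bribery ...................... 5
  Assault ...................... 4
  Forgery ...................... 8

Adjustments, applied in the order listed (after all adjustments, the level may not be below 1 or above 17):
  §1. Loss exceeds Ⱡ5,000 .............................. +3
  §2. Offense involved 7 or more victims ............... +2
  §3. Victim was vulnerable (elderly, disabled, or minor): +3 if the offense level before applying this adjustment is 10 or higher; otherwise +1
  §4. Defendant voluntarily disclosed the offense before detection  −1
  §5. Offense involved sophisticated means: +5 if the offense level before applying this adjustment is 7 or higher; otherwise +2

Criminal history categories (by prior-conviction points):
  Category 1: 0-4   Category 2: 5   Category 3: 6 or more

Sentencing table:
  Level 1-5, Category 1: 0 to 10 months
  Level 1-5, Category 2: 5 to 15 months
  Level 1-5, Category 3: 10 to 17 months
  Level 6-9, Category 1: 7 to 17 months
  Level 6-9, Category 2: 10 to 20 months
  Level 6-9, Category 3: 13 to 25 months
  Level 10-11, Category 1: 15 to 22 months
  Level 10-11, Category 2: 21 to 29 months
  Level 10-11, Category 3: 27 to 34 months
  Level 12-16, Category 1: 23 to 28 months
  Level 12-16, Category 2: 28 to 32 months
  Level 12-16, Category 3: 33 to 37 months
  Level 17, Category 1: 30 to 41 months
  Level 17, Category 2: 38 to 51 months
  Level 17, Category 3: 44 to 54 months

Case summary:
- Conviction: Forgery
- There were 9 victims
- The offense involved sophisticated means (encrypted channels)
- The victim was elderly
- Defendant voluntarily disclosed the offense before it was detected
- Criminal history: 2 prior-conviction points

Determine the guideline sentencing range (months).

30-41 months

Base offense level for forgery: 8.
§2 applies: 8 + 2 = 10.
§3 applies (level before this adjustment is 10 ≥ 10, so +3): 10 + 3 = 13.
§4 applies: 13 − 1 = 12.
§5 applies (level before this adjustment is 12 ≥ 7, so +5): 12 + 5 = 17.
Final offense level: 17.
Criminal history: 2 prior points → Category 1 (0-4).
Level 17 falls in the 17 band.
Grid: Level 17 × Category 1 = 30-41 months.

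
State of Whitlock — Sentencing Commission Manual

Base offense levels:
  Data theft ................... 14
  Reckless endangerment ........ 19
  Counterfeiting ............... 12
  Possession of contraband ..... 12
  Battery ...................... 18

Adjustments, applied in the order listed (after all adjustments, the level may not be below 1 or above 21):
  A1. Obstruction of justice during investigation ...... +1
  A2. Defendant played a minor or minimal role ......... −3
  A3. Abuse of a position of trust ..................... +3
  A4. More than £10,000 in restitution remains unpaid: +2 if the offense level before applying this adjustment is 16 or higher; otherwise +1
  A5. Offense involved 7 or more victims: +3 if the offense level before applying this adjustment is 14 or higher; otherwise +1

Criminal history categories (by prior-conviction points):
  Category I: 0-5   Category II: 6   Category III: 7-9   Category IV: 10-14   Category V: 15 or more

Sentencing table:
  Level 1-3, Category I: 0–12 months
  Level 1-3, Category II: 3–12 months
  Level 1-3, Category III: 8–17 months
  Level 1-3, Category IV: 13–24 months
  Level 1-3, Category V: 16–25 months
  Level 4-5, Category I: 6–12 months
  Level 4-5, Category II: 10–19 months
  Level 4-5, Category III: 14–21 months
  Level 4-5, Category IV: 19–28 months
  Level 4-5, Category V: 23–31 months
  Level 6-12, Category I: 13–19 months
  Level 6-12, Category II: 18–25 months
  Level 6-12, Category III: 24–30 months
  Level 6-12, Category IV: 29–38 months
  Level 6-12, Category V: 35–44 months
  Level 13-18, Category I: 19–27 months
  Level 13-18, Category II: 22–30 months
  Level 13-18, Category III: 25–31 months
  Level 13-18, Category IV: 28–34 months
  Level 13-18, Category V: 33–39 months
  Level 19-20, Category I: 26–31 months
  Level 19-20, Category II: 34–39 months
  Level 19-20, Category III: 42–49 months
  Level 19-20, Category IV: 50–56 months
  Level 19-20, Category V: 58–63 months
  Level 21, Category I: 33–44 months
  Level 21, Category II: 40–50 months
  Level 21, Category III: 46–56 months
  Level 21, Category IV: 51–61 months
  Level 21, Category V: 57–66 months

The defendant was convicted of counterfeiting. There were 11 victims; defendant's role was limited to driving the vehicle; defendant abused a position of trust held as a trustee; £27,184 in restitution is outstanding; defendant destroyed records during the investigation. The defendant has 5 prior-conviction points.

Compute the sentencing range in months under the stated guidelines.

19-27 months

Base offense level for counterfeiting: 12.
A1 applies: 12 + 1 = 13.
A2 applies: 13 − 3 = 10.
A3 applies: 10 + 3 = 13.
A4 applies (level before this adjustment is 13 < 16, so +1): 13 + 1 = 14.
A5 applies (level before this adjustment is 14 ≥ 14, so +3): 14 + 3 = 17.
Final offense level: 17.
Criminal history: 5 prior points → Category I (0-5).
Level 17 falls in the 13-18 band.
Grid: Level 13-18 × Category I = 19-27 months.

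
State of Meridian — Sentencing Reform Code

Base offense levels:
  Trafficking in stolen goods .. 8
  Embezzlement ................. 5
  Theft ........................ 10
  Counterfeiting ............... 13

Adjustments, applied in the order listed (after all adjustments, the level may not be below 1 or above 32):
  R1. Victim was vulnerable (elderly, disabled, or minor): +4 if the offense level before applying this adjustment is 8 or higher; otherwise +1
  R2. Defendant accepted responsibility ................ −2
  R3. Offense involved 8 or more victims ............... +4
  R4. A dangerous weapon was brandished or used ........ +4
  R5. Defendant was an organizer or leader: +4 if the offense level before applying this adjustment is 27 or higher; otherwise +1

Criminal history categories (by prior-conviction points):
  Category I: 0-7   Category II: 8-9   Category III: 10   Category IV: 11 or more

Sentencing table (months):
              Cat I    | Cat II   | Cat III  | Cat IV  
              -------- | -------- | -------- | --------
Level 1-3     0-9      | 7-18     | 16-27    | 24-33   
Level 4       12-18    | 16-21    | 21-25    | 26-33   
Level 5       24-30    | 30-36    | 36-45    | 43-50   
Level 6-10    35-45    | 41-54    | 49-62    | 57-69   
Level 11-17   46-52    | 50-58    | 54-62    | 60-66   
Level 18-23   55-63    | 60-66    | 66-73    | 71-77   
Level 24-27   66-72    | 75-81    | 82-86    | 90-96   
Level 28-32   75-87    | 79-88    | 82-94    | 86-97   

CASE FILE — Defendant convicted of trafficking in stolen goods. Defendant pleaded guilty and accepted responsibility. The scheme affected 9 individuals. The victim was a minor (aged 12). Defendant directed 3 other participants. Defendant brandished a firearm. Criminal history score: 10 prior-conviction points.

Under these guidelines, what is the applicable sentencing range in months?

Base offense level for trafficking in stolen goods: 8.
R1 applies (level before this adjustment is 8 ≥ 8, so +4): 8 + 4 = 12.
R2 applies: 12 − 2 = 10.
R3 applies: 10 + 4 = 14.
R4 applies: 14 + 4 = 18.
R5 applies (level before this adjustment is 18 < 27, so +1): 18 + 1 = 19.
Final offense level: 19.
Criminal history: 10 prior points → Category III (10).
Level 19 falls in the 18-23 band.
Grid: Level 18-23 × Category III = 66-73 months.

66-73 months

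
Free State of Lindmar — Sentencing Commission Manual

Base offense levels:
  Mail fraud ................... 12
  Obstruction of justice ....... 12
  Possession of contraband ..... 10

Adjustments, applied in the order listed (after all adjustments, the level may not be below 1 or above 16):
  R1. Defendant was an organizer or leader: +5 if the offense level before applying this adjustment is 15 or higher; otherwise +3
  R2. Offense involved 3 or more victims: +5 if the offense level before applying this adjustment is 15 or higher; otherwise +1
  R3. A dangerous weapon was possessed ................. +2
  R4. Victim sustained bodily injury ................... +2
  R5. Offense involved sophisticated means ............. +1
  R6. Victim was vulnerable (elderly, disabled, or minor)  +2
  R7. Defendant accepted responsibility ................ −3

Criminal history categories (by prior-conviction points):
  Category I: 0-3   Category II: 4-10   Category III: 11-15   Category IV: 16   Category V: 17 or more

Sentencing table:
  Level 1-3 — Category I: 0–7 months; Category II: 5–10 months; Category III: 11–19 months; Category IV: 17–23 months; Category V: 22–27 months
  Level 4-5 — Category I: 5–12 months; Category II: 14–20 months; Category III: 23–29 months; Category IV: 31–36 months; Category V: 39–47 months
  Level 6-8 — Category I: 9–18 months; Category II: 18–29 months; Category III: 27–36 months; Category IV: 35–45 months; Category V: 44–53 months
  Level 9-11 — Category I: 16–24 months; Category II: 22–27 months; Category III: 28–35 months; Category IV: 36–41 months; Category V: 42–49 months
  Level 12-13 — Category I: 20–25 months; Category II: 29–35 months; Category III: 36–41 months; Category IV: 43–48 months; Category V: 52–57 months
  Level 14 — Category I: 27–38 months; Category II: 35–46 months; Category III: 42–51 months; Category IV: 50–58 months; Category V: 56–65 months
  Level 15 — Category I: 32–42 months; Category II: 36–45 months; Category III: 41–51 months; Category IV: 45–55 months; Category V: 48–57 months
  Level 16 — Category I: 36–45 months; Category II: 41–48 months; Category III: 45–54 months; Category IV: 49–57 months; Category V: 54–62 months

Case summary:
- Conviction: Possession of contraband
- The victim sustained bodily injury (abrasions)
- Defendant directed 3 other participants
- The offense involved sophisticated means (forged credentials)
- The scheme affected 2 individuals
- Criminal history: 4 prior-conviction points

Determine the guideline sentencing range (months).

41-48 months

Base offense level for possession of contraband: 10.
R1 applies (level before this adjustment is 10 < 15, so +3): 10 + 3 = 13.
R2 does not apply.
R4 applies: 13 + 2 = 15.
R5 applies: 15 + 1 = 16.
R6 does not apply.
Final offense level: 16.
Criminal history: 4 prior points → Category II (4-10).
Level 16 falls in the 16 band.
Grid: Level 16 × Category II = 41-48 months.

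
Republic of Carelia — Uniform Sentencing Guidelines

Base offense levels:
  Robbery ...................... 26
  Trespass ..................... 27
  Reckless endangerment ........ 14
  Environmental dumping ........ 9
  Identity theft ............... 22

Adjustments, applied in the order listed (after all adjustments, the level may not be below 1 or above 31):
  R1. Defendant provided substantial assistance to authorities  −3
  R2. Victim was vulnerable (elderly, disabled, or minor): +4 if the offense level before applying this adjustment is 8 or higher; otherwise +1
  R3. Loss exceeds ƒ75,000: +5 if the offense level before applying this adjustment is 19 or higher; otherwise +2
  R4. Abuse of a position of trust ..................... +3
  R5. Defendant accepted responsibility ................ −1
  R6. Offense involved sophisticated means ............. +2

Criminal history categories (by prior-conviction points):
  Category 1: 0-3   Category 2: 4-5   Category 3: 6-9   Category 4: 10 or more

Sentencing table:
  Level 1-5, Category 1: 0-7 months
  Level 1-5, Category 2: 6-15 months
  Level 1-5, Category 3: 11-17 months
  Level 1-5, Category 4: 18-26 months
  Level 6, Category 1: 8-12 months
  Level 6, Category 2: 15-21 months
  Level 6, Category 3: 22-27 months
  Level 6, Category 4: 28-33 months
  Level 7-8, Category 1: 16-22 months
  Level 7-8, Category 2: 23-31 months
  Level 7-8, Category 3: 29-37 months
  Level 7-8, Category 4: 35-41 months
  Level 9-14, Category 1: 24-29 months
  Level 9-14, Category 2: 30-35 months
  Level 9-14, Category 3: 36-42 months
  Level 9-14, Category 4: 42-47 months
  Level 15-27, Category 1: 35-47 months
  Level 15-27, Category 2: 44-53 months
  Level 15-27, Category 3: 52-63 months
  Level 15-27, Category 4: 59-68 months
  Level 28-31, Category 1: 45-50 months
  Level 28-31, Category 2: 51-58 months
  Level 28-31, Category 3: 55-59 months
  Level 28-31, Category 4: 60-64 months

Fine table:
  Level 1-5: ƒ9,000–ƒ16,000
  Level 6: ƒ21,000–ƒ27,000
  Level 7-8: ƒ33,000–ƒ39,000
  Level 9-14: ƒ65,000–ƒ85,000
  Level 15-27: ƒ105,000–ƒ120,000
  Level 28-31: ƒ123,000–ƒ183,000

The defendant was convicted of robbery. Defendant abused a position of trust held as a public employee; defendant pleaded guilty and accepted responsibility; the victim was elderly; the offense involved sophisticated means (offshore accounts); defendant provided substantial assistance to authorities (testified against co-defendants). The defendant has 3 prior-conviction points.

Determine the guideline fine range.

ƒ123,000–ƒ183,000

Base offense level for robbery: 26.
R1 applies: 26 − 3 = 23.
R2 applies (level before this adjustment is 23 ≥ 8, so +4): 23 + 4 = 27.
R4 applies: 27 + 3 = 30.
R5 applies: 30 − 1 = 29.
R6 applies: 29 + 2 = 31.
Final offense level: 31.
Level 31 falls in the 28-31 band.
Fine table: Level 28-31 → ƒ123,000–ƒ183,000.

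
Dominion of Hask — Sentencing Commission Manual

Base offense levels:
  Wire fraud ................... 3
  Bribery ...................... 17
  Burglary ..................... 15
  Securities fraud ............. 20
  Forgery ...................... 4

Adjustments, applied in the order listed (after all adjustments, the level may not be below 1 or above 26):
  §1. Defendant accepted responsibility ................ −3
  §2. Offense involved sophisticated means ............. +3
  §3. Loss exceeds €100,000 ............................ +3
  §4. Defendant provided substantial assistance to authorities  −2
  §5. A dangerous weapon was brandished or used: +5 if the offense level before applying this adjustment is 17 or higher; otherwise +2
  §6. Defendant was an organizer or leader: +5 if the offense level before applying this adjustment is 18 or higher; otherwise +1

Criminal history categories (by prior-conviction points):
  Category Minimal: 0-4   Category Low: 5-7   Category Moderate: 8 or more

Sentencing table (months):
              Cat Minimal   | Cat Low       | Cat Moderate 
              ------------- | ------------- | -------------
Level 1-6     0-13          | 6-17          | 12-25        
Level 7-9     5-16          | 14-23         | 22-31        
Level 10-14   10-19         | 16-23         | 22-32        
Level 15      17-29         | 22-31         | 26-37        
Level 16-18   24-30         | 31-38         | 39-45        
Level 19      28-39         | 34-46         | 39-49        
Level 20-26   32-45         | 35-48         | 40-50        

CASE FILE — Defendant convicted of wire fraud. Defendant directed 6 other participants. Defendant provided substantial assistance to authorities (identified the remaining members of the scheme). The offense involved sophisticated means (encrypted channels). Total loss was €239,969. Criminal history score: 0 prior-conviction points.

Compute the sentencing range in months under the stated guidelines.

Base offense level for wire fraud: 3.
§2 applies: 3 + 3 = 6.
§3 applies: 6 + 3 = 9.
§4 applies: 9 − 2 = 7.
§6 applies (level before this adjustment is 7 < 18, so +1): 7 + 1 = 8.
Final offense level: 8.
Criminal history: 0 prior points → Category Minimal (0-4).
Level 8 falls in the 7-9 band.
Grid: Level 7-9 × Category Minimal = 5-16 months.

5-16 months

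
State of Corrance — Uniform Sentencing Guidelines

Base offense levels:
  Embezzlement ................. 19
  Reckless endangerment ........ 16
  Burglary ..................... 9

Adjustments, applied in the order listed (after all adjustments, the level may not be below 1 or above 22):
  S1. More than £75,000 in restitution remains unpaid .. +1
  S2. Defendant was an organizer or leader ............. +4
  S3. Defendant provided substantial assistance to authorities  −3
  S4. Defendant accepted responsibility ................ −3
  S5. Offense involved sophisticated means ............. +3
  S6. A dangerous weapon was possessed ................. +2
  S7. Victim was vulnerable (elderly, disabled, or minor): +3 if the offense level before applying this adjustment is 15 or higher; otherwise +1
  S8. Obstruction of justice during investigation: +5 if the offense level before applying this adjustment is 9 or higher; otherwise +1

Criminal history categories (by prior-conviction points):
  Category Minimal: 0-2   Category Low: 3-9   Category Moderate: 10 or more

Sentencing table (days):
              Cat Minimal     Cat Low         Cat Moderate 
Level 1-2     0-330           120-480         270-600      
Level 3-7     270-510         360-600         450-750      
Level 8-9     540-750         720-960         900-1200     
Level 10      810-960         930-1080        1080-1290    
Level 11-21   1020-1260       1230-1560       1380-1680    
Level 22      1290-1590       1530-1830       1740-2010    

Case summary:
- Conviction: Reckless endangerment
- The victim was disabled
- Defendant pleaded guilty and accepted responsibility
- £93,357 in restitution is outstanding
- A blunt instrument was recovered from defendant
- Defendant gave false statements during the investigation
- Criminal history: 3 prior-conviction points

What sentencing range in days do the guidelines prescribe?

Base offense level for reckless endangerment: 16.
S1 applies: 16 + 1 = 17.
S2 does not apply.
S3 does not apply.
S4 applies: 17 − 3 = 14.
S6 applies: 14 + 2 = 16.
S7 applies (level before this adjustment is 16 ≥ 15, so +3): 16 + 3 = 19.
S8 applies (level before this adjustment is 19 ≥ 9, so +5): 19 + 5 = 24.
Level 24 exceeds the maximum of 22; capped at 22.
Final offense level: 22.
Criminal history: 3 prior points → Category Low (3-9).
Level 22 falls in the 22 band.
Grid: Level 22 × Category Low = 1530-1830 days.

1530-1830 days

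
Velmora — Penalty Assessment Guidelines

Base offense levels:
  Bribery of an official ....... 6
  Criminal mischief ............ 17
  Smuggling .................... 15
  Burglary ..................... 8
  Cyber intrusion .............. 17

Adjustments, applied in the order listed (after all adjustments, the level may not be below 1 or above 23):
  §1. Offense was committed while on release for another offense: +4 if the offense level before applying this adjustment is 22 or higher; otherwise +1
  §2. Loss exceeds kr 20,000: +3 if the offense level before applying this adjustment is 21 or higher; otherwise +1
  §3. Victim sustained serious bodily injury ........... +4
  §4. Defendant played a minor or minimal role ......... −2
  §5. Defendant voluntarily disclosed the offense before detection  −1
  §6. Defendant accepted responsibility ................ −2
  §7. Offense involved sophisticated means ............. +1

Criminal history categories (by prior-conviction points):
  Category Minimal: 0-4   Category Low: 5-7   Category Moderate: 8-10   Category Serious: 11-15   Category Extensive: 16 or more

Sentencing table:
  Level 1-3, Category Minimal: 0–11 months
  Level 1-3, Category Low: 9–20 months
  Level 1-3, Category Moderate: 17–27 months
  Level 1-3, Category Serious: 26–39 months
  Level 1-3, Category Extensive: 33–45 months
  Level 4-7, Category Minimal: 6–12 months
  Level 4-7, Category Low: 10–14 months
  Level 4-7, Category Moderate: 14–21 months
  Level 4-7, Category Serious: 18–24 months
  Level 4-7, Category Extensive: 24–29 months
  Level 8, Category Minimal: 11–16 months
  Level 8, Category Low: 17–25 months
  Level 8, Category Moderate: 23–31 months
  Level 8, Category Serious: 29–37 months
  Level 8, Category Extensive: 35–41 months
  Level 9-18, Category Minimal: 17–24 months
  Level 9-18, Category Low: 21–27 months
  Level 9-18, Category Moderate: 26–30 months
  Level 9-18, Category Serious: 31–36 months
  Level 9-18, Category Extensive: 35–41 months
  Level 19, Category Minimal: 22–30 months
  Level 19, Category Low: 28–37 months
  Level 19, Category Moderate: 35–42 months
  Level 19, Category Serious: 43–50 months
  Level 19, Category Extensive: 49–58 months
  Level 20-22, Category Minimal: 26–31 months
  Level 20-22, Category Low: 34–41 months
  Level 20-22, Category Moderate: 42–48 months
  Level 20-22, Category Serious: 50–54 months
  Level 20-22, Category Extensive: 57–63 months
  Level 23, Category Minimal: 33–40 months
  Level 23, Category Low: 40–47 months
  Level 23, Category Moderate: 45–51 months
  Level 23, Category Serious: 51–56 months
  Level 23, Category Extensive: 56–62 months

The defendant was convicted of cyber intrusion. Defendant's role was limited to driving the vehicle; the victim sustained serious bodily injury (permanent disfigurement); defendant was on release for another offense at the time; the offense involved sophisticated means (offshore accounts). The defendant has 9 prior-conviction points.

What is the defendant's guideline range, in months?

42-48 months

Base offense level for cyber intrusion: 17.
§1 applies (level before this adjustment is 17 < 22, so +1): 17 + 1 = 18.
§2 does not apply.
§3 applies: 18 + 4 = 22.
§4 applies: 22 − 2 = 20.
§5 does not apply.
§6 does not apply.
§7 applies: 20 + 1 = 21.
Final offense level: 21.
Criminal history: 9 prior points → Category Moderate (8-10).
Level 21 falls in the 20-22 band.
Grid: Level 20-22 × Category Moderate = 42-48 months.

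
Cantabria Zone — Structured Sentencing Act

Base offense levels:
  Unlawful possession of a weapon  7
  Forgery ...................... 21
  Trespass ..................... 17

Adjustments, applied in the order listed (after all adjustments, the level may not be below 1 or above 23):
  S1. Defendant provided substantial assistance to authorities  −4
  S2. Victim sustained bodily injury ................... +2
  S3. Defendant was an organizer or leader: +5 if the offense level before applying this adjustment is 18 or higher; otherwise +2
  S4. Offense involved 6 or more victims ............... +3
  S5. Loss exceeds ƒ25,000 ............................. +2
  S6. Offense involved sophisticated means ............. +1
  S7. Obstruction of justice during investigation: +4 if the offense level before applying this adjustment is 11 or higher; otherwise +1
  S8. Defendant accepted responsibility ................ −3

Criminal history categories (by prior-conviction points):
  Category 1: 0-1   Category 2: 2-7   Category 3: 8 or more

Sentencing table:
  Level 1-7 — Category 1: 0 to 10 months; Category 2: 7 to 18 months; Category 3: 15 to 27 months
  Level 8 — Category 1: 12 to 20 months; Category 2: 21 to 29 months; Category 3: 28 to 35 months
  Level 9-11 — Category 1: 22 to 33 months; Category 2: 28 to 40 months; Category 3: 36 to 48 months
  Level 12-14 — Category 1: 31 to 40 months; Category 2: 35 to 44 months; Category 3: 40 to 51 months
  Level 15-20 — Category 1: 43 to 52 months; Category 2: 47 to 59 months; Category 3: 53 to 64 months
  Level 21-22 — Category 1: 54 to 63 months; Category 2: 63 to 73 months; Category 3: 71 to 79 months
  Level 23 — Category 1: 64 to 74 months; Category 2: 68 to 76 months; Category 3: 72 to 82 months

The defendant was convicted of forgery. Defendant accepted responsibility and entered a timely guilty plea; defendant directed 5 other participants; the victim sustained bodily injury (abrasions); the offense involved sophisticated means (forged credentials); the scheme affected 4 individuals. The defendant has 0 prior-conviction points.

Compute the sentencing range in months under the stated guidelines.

Base offense level for forgery: 21.
S2 applies: 21 + 2 = 23.
S3 applies (level before this adjustment is 23 ≥ 18, so +5): 23 + 5 = 28.
S4 does not apply.
S6 applies: 28 + 1 = 29.
S8 applies: 29 − 3 = 26.
Level 26 exceeds the maximum of 23; capped at 23.
Final offense level: 23.
Criminal history: 0 prior points → Category 1 (0-1).
Level 23 falls in the 23 band.
Grid: Level 23 × Category 1 = 64-74 months.

64-74 months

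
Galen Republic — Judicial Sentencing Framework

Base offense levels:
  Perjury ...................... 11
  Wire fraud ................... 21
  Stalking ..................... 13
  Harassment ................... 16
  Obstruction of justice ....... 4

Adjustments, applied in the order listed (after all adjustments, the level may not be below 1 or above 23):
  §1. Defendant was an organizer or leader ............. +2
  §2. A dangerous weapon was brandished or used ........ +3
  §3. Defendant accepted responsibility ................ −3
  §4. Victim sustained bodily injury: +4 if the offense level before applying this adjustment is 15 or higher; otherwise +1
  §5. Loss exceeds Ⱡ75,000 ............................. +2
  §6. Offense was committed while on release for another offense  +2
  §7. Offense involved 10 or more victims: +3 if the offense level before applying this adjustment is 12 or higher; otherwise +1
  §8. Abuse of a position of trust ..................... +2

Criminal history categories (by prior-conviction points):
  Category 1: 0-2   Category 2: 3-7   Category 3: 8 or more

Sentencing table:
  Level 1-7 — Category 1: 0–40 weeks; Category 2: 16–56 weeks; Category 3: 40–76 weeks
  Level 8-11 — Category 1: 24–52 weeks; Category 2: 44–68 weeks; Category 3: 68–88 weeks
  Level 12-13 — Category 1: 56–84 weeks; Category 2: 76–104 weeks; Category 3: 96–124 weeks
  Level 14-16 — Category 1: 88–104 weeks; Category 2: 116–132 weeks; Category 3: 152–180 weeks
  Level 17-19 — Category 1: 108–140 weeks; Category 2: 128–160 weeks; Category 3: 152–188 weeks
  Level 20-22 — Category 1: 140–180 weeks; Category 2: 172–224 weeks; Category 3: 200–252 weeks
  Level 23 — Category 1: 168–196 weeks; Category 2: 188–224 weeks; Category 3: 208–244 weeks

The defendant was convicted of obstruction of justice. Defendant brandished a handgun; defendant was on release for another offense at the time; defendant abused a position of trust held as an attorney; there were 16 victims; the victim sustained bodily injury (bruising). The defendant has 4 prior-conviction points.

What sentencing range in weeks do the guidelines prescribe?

Base offense level for obstruction of justice: 4.
§1 does not apply.
§2 applies: 4 + 3 = 7.
§3 does not apply.
§4 applies (level before this adjustment is 7 < 15, so +1): 7 + 1 = 8.
§6 applies: 8 + 2 = 10.
§7 applies (level before this adjustment is 10 < 12, so +1): 10 + 1 = 11.
§8 applies: 11 + 2 = 13.
Final offense level: 13.
Criminal history: 4 prior points → Category 2 (3-7).
Level 13 falls in the 12-13 band.
Grid: Level 12-13 × Category 2 = 76-104 weeks.

76-104 weeks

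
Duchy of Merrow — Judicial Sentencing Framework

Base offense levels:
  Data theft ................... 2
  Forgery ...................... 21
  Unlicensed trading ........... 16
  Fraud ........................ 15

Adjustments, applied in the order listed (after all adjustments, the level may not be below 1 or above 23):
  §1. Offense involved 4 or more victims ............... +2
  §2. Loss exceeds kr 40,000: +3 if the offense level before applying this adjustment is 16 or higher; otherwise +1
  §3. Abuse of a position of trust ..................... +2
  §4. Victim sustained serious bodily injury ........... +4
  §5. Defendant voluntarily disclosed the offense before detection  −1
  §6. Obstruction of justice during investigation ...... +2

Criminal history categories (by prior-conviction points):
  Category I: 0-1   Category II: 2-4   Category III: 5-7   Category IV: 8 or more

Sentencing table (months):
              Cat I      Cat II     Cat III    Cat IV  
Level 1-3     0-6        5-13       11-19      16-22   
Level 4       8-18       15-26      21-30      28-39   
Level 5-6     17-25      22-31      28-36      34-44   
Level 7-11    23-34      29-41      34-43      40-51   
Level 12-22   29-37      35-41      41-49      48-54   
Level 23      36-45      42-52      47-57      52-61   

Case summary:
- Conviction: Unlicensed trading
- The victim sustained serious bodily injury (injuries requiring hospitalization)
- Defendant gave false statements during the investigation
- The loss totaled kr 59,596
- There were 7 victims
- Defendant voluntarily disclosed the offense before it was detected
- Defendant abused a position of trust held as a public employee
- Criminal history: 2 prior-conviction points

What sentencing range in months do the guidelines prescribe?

42-52 months

Base offense level for unlicensed trading: 16.
§1 applies: 16 + 2 = 18.
§2 applies (level before this adjustment is 18 ≥ 16, so +3): 18 + 3 = 21.
§3 applies: 21 + 2 = 23.
§4 applies: 23 + 4 = 27.
§5 applies: 27 − 1 = 26.
§6 applies: 26 + 2 = 28.
Level 28 exceeds the maximum of 23; capped at 23.
Final offense level: 23.
Criminal history: 2 prior points → Category II (2-4).
Level 23 falls in the 23 band.
Grid: Level 23 × Category II = 42-52 months.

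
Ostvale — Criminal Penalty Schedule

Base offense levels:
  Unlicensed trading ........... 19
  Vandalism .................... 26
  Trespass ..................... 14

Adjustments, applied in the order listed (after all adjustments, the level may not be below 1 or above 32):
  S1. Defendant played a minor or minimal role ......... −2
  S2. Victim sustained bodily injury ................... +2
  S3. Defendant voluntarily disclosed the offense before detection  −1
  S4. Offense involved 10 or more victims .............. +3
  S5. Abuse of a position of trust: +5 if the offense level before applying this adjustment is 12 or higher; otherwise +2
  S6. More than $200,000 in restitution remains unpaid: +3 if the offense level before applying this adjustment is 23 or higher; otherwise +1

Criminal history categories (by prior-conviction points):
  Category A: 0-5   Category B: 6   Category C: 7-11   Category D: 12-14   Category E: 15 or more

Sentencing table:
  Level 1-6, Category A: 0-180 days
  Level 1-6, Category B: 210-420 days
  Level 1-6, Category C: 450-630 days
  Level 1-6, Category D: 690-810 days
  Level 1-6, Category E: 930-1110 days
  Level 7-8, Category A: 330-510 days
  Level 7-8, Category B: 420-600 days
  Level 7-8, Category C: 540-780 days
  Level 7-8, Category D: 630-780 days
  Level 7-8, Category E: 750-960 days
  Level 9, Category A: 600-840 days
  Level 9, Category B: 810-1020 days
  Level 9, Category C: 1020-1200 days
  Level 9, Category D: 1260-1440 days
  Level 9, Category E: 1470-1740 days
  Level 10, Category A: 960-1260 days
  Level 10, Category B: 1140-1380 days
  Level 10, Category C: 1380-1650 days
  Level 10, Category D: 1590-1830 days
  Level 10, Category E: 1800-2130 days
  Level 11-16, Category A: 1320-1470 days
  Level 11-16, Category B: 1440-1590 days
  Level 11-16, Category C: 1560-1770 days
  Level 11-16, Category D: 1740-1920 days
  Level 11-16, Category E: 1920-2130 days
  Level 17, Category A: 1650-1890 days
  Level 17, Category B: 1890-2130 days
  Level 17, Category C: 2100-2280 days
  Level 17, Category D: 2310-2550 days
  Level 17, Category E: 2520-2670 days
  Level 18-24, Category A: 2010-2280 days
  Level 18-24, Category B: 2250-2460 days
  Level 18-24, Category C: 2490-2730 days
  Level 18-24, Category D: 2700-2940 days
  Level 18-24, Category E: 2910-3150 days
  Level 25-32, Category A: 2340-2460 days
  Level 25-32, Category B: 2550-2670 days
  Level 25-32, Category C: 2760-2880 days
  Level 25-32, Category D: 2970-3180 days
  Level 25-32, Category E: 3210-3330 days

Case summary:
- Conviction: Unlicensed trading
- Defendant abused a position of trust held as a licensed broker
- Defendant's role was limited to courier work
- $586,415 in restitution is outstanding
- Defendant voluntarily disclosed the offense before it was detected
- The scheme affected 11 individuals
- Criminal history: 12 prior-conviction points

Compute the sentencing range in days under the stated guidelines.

Base offense level for unlicensed trading: 19.
S1 applies: 19 − 2 = 17.
S3 applies: 17 − 1 = 16.
S4 applies: 16 + 3 = 19.
S5 applies (level before this adjustment is 19 ≥ 12, so +5): 19 + 5 = 24.
S6 applies (level before this adjustment is 24 ≥ 23, so +3): 24 + 3 = 27.
Final offense level: 27.
Criminal history: 12 prior points → Category D (12-14).
Level 27 falls in the 25-32 band.
Grid: Level 25-32 × Category D = 2970-3180 days.

2970-3180 days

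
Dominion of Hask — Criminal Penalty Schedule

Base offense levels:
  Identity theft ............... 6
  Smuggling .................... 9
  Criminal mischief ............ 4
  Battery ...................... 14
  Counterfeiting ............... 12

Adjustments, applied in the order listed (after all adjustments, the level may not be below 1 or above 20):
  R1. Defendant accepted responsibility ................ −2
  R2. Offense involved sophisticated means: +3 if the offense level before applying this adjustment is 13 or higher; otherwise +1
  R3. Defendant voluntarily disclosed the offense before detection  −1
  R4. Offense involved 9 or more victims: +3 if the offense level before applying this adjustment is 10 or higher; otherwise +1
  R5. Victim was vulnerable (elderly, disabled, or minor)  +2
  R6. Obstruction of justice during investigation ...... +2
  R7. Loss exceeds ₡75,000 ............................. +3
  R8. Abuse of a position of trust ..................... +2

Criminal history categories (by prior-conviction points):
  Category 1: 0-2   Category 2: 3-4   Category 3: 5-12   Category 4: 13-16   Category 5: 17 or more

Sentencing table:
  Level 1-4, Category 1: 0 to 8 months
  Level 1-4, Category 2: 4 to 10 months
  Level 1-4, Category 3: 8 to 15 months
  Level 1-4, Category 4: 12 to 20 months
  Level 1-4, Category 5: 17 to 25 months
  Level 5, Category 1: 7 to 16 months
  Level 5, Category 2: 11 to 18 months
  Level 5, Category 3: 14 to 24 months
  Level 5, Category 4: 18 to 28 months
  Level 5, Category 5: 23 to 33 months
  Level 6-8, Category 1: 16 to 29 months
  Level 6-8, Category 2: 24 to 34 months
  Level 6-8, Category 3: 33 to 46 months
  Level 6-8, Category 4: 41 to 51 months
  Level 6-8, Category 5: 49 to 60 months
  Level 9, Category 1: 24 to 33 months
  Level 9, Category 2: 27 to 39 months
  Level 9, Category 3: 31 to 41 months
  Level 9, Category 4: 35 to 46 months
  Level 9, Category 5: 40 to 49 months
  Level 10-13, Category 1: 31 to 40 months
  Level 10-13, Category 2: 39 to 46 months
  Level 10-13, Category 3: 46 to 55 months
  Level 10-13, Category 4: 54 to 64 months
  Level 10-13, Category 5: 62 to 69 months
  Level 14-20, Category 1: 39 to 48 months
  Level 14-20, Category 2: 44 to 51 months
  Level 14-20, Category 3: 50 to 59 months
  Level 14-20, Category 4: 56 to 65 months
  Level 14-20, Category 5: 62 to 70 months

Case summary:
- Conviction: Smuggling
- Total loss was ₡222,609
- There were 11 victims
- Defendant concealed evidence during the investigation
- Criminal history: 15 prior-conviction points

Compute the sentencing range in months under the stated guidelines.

Base offense level for smuggling: 9.
R4 applies (level before this adjustment is 9 < 10, so +1): 9 + 1 = 10.
R5 does not apply.
R6 applies: 10 + 2 = 12.
R7 applies: 12 + 3 = 15.
R8 does not apply.
Final offense level: 15.
Criminal history: 15 prior points → Category 4 (13-16).
Level 15 falls in the 14-20 band.
Grid: Level 14-20 × Category 4 = 56-65 months.

56-65 months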